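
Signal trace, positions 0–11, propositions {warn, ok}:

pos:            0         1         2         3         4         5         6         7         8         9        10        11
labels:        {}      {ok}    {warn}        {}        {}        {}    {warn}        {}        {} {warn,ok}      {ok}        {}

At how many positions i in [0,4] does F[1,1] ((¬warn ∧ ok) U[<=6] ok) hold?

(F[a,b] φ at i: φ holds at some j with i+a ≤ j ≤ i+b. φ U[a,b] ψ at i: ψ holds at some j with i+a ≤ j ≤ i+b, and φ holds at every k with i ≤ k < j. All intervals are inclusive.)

1

Evaluate at each i in [0,4]:
  i=0: ✓ (witness j=1)
  i=1: ✗ (none in [2,2])
  i=2: ✗ (none in [3,3])
  i=3: ✗ (none in [4,4])
  i=4: ✗ (none in [5,5])
Positions where it holds: {0} → 1.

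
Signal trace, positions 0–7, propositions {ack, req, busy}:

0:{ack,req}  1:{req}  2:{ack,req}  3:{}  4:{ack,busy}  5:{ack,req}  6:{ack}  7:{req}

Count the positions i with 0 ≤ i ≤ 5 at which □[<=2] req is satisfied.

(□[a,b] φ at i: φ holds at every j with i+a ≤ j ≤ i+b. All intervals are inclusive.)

Evaluate at each i in [0,5]:
  i=0: ✓ (all of [0,2])
  i=1: ✗ (fails at j=3)
  i=2: ✗ (fails at j=3)
  i=3: ✗ (fails at j=3)
  i=4: ✗ (fails at j=4)
  i=5: ✗ (fails at j=6)
Positions where it holds: {0} → 1.

1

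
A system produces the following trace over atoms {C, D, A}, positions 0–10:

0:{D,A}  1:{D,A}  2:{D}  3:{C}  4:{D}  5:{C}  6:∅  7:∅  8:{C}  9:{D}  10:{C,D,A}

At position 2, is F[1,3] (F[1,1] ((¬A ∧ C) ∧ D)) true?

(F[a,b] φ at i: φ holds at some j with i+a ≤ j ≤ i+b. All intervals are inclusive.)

Check F[1,1] ((¬A ∧ C) ∧ D) at each j in [3,5]:
  j=3: fails (none in [4,4])
  j=4: fails (none in [5,5])
  j=5: fails (none in [6,6])
No position in the window satisfies it → formula fails.

Does not hold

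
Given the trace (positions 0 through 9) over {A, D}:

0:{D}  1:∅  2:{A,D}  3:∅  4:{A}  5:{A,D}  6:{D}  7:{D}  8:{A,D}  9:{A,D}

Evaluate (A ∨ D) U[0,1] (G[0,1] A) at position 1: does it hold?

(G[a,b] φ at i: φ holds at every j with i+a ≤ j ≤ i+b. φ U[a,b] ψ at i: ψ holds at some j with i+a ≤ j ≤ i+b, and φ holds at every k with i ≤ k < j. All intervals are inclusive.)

Need some j in [1,2] with G[0,1] A, and (A ∨ D) at every k in [1,j-1].
  j=1: G[0,1] A — fails at 1.
  j=2: G[0,1] A — fails at 3.
No j in the window works → until fails.

False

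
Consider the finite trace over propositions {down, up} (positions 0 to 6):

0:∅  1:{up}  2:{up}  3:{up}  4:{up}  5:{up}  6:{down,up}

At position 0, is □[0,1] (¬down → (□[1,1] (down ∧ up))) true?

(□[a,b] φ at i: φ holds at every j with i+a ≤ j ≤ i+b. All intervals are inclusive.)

Does not hold

Check (¬down → (□[1,1] (down ∧ up))) at every j in [0,1]:
  j=0: antecedent true; consequent fails at 1 → ✗
  j=1: antecedent true; consequent fails at 2 → ✗
Fails at j=0 → formula fails.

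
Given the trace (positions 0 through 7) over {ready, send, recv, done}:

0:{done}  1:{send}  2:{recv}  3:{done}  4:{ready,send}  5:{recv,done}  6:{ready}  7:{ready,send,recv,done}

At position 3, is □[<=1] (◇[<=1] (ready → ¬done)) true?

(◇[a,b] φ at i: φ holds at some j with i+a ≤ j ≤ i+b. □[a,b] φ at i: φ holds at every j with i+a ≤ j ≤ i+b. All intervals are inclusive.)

Yes

Check ◇[<=1] (ready → ¬done) at every j in [3,4]:
  j=3: holds (witness at 3)
  j=4: holds (witness at 4)
All positions satisfy it → formula holds.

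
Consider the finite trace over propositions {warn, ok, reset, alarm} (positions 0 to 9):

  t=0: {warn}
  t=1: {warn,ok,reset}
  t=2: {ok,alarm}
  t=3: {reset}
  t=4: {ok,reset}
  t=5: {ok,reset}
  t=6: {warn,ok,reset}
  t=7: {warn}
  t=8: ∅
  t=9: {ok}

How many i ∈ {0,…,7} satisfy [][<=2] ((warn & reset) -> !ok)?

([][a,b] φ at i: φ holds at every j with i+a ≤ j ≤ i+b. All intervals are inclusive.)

Evaluate at each i in [0,7]:
  i=0: ✗ (fails at j=1)
  i=1: ✗ (fails at j=1)
  i=2: ✓ (all of [2,4])
  i=3: ✓ (all of [3,5])
  i=4: ✗ (fails at j=6)
  i=5: ✗ (fails at j=6)
  i=6: ✗ (fails at j=6)
  i=7: ✓ (all of [7,9])
Positions where it holds: {2, 3, 7} → 3.

3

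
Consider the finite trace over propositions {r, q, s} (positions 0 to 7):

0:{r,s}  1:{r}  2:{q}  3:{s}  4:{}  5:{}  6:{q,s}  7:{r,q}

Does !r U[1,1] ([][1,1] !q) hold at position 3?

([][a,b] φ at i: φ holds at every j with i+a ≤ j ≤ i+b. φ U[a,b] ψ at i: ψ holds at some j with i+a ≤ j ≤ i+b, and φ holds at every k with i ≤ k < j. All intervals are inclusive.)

Yes

Need some j in [4,4] with [][1,1] !q, and !r at every k in [3,j-1].
  j=4: [][1,1] !q holds; !r holds at every k in [3,3] → satisfied.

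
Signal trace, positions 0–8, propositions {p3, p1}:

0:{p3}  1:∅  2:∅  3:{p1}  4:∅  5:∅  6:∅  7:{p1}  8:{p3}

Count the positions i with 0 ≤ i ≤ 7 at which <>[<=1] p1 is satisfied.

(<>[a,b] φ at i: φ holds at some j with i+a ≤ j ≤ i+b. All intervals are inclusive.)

Evaluate at each i in [0,7]:
  i=0: ✗ (none in [0,1])
  i=1: ✗ (none in [1,2])
  i=2: ✓ (witness j=3)
  i=3: ✓ (witness j=3)
  i=4: ✗ (none in [4,5])
  i=5: ✗ (none in [5,6])
  i=6: ✓ (witness j=7)
  i=7: ✓ (witness j=7)
Positions where it holds: {2, 3, 6, 7} → 4.

4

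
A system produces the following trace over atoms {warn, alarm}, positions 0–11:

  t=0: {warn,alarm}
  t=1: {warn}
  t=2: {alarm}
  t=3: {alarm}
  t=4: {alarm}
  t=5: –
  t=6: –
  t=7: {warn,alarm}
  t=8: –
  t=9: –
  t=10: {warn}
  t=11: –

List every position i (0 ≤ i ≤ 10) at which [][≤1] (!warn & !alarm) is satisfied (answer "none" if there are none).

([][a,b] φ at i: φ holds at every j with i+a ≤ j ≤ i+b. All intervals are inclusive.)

5, 8

Evaluate at each i in [0,10]:
  i=0: ✗ (fails at j=0)
  i=1: ✗ (fails at j=1)
  i=2: ✗ (fails at j=2)
  i=3: ✗ (fails at j=3)
  i=4: ✗ (fails at j=4)
  i=5: ✓ (all of [5,6])
  i=6: ✗ (fails at j=7)
  i=7: ✗ (fails at j=7)
  i=8: ✓ (all of [8,9])
  i=9: ✗ (fails at j=10)
  i=10: ✗ (fails at j=10)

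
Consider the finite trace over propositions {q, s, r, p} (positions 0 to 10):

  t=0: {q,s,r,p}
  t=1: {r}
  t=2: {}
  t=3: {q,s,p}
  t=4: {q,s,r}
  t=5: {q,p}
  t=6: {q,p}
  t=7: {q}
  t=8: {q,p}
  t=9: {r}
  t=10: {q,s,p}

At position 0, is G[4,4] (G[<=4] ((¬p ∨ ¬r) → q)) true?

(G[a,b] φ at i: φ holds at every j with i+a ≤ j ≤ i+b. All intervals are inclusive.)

Yes

Check G[<=4] ((¬p ∨ ¬r) → q) at every j in [4,4]:
  j=4: holds on [4,8]
All positions satisfy it → formula holds.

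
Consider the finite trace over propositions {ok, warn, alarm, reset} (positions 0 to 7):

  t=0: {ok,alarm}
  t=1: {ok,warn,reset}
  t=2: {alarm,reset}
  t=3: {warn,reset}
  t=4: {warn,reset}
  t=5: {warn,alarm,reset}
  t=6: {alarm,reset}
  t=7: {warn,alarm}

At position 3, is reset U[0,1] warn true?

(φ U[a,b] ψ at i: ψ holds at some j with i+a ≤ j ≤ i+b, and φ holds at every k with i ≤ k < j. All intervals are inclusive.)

Need some j in [3,4] with warn, and reset at every k in [3,j-1].
  j=3: warn holds; no prefix to check → satisfied.

Holds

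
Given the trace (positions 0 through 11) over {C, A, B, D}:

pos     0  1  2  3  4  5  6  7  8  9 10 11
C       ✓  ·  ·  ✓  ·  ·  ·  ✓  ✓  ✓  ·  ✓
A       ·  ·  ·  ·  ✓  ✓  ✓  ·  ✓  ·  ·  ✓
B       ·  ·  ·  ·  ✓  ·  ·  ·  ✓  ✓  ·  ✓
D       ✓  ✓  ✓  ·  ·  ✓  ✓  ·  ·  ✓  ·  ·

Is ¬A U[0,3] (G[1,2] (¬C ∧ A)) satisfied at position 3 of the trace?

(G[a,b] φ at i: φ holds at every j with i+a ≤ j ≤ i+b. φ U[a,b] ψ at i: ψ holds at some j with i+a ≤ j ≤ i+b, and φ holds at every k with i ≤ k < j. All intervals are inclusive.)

Need some j in [3,6] with G[1,2] (¬C ∧ A), and ¬A at every k in [3,j-1].
  j=3: G[1,2] (¬C ∧ A) holds; no prefix to check → satisfied.

True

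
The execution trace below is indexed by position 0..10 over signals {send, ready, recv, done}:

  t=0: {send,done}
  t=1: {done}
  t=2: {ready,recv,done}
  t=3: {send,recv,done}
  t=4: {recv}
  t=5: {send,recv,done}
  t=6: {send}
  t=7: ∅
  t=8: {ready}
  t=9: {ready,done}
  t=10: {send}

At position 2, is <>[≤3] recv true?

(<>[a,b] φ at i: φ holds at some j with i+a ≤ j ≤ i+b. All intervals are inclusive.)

Holds

Check recv at each j in [2,5]:
  j=2: true
  j=3: true
  j=4: true
  j=5: true
Found at j=2 → formula holds.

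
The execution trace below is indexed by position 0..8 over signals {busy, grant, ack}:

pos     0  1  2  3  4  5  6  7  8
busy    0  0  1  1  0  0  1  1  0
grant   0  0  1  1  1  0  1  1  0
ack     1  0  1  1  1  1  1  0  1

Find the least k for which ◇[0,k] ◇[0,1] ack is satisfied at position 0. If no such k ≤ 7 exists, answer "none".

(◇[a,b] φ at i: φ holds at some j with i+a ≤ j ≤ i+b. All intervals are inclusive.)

Scan j = 0,1,… for ◇[0,1] ack:
  j=0: holds
First hit at j=0, so smallest k = 0-0 = 0.

0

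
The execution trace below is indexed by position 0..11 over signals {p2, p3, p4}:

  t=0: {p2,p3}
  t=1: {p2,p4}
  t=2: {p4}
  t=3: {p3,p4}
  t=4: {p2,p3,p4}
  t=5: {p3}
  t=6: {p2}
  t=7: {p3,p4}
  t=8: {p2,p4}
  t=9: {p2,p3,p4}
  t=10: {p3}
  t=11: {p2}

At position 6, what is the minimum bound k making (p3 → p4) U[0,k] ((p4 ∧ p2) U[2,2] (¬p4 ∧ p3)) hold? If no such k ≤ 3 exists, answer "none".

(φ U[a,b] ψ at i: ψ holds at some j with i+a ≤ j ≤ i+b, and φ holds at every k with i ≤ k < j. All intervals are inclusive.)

2

Need earliest j ≥ 6 with ((p4 ∧ p2) U[2,2] (¬p4 ∧ p3)), and (p3 → p4) at every k in [6,j-1].
  j=6: rhs fails.
  j=7: rhs fails.
  j=8: rhs holds; lhs holds on [6,7]. k = 2.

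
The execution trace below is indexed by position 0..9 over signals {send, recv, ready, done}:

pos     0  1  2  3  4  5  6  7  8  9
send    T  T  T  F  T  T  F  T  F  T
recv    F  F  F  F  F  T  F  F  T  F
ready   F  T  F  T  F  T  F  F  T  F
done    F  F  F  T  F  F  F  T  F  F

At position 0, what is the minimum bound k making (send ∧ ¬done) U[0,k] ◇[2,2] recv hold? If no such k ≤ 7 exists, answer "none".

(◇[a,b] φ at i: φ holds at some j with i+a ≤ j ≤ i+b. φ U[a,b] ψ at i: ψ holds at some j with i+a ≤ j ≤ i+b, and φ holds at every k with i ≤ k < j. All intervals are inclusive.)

Need earliest j ≥ 0 with ◇[2,2] recv, and (send ∧ ¬done) at every k in [0,j-1].
  j=0: rhs fails.
  j=1: rhs fails.
  j=2: rhs fails.
  j=3: rhs holds; lhs holds on [0,2]. k = 3.

3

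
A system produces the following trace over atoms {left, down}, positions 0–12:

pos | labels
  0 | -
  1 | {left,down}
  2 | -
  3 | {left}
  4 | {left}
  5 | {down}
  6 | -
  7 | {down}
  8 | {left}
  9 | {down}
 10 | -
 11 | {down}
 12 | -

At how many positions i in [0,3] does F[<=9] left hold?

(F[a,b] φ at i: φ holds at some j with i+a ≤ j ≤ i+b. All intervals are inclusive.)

4

Evaluate at each i in [0,3]:
  i=0: ✓ (witness j=1)
  i=1: ✓ (witness j=1)
  i=2: ✓ (witness j=3)
  i=3: ✓ (witness j=3)
Positions where it holds: {0, 1, 2, 3} → 4.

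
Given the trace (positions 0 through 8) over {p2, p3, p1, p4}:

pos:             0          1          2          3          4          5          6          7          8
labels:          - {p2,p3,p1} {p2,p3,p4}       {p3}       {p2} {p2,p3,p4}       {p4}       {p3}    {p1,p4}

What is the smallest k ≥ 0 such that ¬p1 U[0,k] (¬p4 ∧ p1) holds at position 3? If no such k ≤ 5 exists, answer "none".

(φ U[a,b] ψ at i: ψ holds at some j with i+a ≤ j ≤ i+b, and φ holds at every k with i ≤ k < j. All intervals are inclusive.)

none

Need earliest j ≥ 3 with (¬p4 ∧ p1), and ¬p1 at every k in [3,j-1].
  j=3: rhs fails.
  j=4: rhs fails.
  j=5: rhs fails.
  j=6: rhs fails.
  j=7: rhs fails.
  j=8: rhs fails.
No witness within the range → none.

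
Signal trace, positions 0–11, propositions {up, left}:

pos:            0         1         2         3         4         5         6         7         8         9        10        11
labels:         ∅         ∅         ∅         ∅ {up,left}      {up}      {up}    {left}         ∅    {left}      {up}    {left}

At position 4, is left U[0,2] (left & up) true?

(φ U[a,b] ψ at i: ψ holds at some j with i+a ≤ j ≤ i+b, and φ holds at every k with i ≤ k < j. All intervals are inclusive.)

Yes

Need some j in [4,6] with (left & up), and left at every k in [4,j-1].
  j=4: (left & up) holds; no prefix to check → satisfied.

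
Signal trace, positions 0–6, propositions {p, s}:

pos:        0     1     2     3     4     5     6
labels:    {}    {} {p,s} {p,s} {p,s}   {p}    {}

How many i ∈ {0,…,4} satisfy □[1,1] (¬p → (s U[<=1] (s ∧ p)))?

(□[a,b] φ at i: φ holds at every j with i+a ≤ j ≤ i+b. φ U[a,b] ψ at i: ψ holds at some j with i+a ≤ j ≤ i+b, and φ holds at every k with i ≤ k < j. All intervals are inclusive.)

Evaluate at each i in [0,4]:
  i=0: ✗ (fails at j=1)
  i=1: ✓ (all of [2,2])
  i=2: ✓ (all of [3,3])
  i=3: ✓ (all of [4,4])
  i=4: ✓ (all of [5,5])
Positions where it holds: {1, 2, 3, 4} → 4.

4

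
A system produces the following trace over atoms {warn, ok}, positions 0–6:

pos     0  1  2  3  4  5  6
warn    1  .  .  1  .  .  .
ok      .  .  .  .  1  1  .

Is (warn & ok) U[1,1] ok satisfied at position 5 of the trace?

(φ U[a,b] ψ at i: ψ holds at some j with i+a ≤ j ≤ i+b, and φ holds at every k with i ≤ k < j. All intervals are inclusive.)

False

Need some j in [6,6] with ok, and (warn & ok) at every k in [5,j-1].
  j=6: ok false.
No j in the window works → until fails.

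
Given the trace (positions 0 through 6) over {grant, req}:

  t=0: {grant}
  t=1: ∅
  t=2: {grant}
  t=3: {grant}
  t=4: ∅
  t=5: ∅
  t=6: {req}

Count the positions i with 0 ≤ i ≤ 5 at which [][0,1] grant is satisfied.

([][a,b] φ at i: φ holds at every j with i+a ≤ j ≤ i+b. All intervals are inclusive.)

1

Evaluate at each i in [0,5]:
  i=0: ✗ (fails at j=1)
  i=1: ✗ (fails at j=1)
  i=2: ✓ (all of [2,3])
  i=3: ✗ (fails at j=4)
  i=4: ✗ (fails at j=4)
  i=5: ✗ (fails at j=5)
Positions where it holds: {2} → 1.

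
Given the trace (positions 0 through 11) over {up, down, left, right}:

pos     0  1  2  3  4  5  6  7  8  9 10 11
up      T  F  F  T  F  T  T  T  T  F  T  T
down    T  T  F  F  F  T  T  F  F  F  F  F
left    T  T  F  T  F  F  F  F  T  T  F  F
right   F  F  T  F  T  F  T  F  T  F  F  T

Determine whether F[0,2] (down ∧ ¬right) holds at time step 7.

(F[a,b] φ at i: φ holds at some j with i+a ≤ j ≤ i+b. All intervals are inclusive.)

Check (down ∧ ¬right) at each j in [7,9]:
  j=7: false
  j=8: false
  j=9: false
No position in the window satisfies it → formula fails.

No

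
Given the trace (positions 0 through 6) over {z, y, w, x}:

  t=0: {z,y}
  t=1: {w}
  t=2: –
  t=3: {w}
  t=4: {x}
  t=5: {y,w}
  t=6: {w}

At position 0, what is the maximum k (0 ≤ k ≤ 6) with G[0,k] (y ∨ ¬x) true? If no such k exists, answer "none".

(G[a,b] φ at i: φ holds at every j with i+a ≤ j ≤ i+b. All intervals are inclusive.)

(y ∨ ¬x) must hold from j=0 onward; find where it first fails.
  j=0: holds
  j=1: holds
  j=2: holds
  j=3: holds
  j=4: fails
Holds on [0,3], so largest k = 3.

3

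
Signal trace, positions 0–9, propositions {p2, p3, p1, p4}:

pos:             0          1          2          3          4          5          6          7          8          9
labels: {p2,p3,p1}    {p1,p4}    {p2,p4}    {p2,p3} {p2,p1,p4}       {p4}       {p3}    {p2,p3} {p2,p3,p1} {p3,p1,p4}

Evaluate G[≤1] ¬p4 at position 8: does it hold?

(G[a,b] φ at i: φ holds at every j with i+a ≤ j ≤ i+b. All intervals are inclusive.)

No

Check ¬p4 at every j in [8,9]:
  j=8: true
  j=9: false
Fails at j=9 → formula fails.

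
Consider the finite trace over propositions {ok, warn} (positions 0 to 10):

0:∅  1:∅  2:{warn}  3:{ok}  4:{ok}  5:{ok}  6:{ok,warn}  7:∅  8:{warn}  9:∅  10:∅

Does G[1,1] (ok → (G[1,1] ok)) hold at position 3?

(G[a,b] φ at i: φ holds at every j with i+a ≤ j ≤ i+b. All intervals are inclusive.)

Check (ok → (G[1,1] ok)) at every j in [4,4]:
  j=4: antecedent true; consequent holds on [5,5] → ✓
All positions satisfy it → formula holds.

Yes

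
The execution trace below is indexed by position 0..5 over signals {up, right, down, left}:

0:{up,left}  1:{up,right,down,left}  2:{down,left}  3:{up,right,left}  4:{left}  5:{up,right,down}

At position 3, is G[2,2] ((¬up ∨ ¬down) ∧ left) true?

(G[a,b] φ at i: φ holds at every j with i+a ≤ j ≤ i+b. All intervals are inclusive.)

Does not hold

Check ((¬up ∨ ¬down) ∧ left) at every j in [5,5]:
  j=5: false
Fails at j=5 → formula fails.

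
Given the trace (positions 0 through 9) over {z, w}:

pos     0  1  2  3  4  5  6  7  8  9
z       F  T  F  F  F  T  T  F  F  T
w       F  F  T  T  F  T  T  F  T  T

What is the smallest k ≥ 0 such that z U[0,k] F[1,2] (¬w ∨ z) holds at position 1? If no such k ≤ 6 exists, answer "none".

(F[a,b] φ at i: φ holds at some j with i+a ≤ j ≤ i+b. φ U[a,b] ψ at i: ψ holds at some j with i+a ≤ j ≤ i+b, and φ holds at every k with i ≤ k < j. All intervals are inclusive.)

1

Need earliest j ≥ 1 with F[1,2] (¬w ∨ z), and z at every k in [1,j-1].
  j=1: rhs fails.
  j=2: rhs holds; lhs holds on [1,1]. k = 1.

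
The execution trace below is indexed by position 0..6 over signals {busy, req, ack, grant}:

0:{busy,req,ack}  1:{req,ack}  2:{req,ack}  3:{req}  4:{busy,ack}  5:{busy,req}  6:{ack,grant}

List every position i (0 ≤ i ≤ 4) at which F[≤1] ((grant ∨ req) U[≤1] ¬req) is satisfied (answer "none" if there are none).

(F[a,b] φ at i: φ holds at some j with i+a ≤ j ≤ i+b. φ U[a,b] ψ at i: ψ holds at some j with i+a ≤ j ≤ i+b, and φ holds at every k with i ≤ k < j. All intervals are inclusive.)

Evaluate at each i in [0,4]:
  i=0: ✗ (none in [0,1])
  i=1: ✗ (none in [1,2])
  i=2: ✓ (witness j=3)
  i=3: ✓ (witness j=3)
  i=4: ✓ (witness j=4)

2, 3, 4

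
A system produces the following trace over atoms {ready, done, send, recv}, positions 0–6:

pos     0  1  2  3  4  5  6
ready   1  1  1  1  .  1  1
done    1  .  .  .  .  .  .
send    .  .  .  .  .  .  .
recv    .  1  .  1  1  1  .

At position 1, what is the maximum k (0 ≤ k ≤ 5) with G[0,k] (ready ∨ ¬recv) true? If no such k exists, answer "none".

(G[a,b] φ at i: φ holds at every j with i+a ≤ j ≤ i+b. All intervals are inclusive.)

(ready ∨ ¬recv) must hold from j=1 onward; find where it first fails.
  j=1: holds
  j=2: holds
  j=3: holds
  j=4: fails
Holds on [1,3], so largest k = 2.

2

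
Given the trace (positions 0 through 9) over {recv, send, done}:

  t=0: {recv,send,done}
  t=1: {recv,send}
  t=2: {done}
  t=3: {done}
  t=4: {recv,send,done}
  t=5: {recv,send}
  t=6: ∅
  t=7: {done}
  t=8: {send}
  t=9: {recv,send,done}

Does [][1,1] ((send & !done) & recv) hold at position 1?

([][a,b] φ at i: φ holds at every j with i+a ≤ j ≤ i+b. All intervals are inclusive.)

Check ((send & !done) & recv) at every j in [2,2]:
  j=2: false
Fails at j=2 → formula fails.

False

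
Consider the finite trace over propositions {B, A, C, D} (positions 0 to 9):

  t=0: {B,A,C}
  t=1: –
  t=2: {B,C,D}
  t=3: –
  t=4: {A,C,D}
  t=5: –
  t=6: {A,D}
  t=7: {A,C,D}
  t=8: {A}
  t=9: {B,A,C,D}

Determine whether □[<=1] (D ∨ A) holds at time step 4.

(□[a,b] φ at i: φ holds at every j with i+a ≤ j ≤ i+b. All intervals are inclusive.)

Check (D ∨ A) at every j in [4,5]:
  j=4: true
  j=5: false
Fails at j=5 → formula fails.

No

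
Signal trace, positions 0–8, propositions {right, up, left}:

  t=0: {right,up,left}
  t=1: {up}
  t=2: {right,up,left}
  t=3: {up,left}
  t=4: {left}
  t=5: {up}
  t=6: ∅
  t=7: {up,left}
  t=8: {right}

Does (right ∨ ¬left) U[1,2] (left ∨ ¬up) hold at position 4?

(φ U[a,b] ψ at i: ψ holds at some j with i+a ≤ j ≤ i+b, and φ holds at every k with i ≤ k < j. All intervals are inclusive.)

Need some j in [5,6] with (left ∨ ¬up), and (right ∨ ¬left) at every k in [4,j-1].
  j=5: (left ∨ ¬up) false.
  j=6: (left ∨ ¬up) holds, but (right ∨ ¬left) fails at k=4 → not this j.
No j in the window works → until fails.

No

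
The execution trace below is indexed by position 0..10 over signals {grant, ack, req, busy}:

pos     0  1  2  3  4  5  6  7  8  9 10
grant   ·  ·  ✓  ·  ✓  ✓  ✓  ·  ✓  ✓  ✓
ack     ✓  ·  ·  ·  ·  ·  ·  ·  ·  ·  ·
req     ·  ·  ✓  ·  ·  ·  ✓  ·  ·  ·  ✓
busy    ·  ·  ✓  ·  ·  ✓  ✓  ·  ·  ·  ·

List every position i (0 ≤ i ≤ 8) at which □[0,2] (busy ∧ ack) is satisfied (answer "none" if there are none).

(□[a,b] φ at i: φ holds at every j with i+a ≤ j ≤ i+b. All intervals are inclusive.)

Evaluate at each i in [0,8]:
  i=0: ✗ (fails at j=0)
  i=1: ✗ (fails at j=1)
  i=2: ✗ (fails at j=2)
  i=3: ✗ (fails at j=3)
  i=4: ✗ (fails at j=4)
  i=5: ✗ (fails at j=5)
  i=6: ✗ (fails at j=6)
  i=7: ✗ (fails at j=7)
  i=8: ✗ (fails at j=8)

none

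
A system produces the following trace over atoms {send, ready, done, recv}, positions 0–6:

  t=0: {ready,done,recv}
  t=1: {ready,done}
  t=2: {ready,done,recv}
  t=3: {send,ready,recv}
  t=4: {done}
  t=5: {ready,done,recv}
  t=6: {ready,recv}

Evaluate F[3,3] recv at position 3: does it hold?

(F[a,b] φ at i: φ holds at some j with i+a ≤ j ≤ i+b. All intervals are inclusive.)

Holds

Check recv at each j in [6,6]:
  j=6: true
Found at j=6 → formula holds.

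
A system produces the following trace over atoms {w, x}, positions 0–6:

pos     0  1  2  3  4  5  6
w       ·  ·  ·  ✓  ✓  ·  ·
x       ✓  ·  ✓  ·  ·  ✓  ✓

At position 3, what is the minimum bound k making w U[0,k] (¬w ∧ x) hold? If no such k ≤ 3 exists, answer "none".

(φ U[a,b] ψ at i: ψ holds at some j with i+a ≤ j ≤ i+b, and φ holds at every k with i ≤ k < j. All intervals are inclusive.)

Need earliest j ≥ 3 with (¬w ∧ x), and w at every k in [3,j-1].
  j=3: rhs fails.
  j=4: rhs fails.
  j=5: rhs holds; lhs holds on [3,4]. k = 2.

2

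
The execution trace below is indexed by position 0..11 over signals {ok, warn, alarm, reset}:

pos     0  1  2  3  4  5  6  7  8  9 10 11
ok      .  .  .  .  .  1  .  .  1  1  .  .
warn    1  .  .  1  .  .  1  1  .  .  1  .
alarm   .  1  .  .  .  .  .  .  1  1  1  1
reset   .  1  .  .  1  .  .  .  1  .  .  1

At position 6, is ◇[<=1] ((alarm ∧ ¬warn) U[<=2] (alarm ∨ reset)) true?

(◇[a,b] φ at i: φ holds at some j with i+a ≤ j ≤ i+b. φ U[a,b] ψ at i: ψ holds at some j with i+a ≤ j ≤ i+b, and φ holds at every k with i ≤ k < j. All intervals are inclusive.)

No

Check ((alarm ∧ ¬warn) U[<=2] (alarm ∨ reset)) at each j in [6,7]:
  j=6: fails
  j=7: fails
No position in the window satisfies it → formula fails.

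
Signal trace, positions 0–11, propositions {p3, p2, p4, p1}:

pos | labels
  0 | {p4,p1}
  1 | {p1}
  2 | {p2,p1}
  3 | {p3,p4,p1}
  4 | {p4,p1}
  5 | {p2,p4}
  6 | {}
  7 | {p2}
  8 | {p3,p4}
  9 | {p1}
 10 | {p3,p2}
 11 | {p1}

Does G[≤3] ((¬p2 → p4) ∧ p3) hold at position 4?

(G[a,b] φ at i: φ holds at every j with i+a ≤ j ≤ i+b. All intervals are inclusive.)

Check ((¬p2 → p4) ∧ p3) at every j in [4,7]:
  j=4: false
  j=5: false
  j=6: false
  j=7: false
Fails at j=4 → formula fails.

False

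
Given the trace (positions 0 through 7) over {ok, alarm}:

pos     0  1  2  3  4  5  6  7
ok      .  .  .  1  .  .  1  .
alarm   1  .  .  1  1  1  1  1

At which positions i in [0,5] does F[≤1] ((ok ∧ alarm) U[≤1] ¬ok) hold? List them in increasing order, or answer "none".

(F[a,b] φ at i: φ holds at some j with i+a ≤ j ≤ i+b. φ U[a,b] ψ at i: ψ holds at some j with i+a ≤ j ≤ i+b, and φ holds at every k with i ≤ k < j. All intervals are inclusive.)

0, 1, 2, 3, 4, 5

Evaluate at each i in [0,5]:
  i=0: ✓ (witness j=0)
  i=1: ✓ (witness j=1)
  i=2: ✓ (witness j=2)
  i=3: ✓ (witness j=3)
  i=4: ✓ (witness j=4)
  i=5: ✓ (witness j=5)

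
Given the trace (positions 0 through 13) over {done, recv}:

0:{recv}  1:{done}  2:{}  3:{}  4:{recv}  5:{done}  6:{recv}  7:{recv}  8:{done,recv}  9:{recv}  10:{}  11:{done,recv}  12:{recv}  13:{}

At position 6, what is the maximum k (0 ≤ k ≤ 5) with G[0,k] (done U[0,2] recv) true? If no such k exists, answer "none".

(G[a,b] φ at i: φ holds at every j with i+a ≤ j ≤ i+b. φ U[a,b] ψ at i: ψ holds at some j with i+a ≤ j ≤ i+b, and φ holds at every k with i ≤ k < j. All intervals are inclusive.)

(done U[0,2] recv) must hold from j=6 onward; find where it first fails.
  j=6: holds
  j=7: holds
  j=8: holds
  j=9: holds
  j=10: fails
Holds on [6,9], so largest k = 3.

3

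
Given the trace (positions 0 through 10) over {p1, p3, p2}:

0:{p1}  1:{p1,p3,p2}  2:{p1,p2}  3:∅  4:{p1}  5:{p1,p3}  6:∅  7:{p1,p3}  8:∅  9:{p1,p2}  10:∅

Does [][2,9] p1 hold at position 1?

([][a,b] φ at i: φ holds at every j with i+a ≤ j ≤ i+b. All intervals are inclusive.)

Check p1 at every j in [3,10]:
  j=3: false
  j=4: true
  j=5: true
  j=6: false
  j=7: true
  j=8: false
  j=9: true
  j=10: false
Fails at j=3 → formula fails.

Does not hold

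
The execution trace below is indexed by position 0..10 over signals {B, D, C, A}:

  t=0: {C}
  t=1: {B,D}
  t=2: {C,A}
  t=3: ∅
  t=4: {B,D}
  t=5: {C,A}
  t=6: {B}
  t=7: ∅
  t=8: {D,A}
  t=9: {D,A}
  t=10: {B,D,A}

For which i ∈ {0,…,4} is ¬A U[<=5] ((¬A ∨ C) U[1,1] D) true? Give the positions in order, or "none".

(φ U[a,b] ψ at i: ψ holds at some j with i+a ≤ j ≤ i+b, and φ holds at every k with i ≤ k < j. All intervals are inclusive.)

0, 3

Evaluate at each i in [0,4]:
  i=0: ✓ (rhs at j=0)
  i=1: ✗ (lhs fails at k=2 before rhs at j=3)
  i=2: ✗ (lhs fails at k=2 before rhs at j=3)
  i=3: ✓ (rhs at j=3)
  i=4: ✗ (lhs fails at k=5 before rhs at j=7)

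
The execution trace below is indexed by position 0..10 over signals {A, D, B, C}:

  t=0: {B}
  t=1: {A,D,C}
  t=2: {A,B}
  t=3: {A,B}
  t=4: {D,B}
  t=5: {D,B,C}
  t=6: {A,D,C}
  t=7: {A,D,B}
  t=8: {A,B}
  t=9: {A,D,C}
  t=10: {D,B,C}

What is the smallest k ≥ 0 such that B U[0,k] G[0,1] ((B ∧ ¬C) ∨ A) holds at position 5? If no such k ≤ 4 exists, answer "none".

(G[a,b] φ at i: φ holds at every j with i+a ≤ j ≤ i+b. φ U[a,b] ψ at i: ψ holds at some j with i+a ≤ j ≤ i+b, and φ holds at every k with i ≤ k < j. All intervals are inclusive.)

1

Need earliest j ≥ 5 with G[0,1] ((B ∧ ¬C) ∨ A), and B at every k in [5,j-1].
  j=5: rhs fails.
  j=6: rhs holds; lhs holds on [5,5]. k = 1.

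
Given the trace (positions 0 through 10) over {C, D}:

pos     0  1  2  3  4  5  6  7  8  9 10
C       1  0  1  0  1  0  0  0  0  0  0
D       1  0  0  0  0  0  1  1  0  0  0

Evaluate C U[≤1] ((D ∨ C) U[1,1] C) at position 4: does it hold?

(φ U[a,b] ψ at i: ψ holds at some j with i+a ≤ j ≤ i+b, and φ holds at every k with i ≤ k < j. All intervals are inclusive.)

Need some j in [4,5] with ((D ∨ C) U[1,1] C), and C at every k in [4,j-1].
  j=4: ((D ∨ C) U[1,1] C) — fails.
  j=5: ((D ∨ C) U[1,1] C) — fails.
No j in the window works → until fails.

No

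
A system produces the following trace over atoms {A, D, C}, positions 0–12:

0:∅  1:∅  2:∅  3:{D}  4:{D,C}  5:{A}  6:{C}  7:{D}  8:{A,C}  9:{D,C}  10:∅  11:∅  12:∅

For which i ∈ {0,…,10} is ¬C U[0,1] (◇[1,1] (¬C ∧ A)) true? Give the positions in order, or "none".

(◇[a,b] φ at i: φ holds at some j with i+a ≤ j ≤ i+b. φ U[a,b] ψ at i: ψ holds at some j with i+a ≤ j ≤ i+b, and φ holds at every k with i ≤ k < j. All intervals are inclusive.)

Evaluate at each i in [0,10]:
  i=0: ✗ (no rhs in [0,1])
  i=1: ✗ (no rhs in [1,2])
  i=2: ✗ (no rhs in [2,3])
  i=3: ✓ (rhs at j=4; lhs holds on [3,3])
  i=4: ✓ (rhs at j=4)
  i=5: ✗ (no rhs in [5,6])
  i=6: ✗ (no rhs in [6,7])
  i=7: ✗ (no rhs in [7,8])
  i=8: ✗ (no rhs in [8,9])
  i=9: ✗ (no rhs in [9,10])
  i=10: ✗ (no rhs in [10,11])

3, 4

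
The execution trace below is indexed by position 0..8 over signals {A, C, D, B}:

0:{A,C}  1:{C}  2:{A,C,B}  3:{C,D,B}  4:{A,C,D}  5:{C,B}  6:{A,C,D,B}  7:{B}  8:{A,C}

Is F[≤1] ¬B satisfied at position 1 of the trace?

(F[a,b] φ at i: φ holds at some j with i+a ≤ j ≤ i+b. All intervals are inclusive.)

Holds

Check ¬B at each j in [1,2]:
  j=1: true
  j=2: false
Found at j=1 → formula holds.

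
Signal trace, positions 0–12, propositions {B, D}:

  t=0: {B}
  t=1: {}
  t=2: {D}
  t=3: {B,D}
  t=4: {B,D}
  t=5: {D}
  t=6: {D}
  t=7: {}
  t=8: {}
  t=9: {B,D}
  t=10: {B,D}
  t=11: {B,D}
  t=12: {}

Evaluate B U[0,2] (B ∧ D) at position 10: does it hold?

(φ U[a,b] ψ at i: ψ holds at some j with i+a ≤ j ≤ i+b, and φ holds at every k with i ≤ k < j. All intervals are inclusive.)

Holds

Need some j in [10,12] with (B ∧ D), and B at every k in [10,j-1].
  j=10: (B ∧ D) holds; no prefix to check → satisfied.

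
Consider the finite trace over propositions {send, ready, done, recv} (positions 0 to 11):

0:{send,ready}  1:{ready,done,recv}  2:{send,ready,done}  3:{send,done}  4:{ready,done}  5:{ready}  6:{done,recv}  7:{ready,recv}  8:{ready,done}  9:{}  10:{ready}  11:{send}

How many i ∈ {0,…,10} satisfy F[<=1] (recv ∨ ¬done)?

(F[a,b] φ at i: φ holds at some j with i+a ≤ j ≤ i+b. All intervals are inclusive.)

9

Evaluate at each i in [0,10]:
  i=0: ✓ (witness j=0)
  i=1: ✓ (witness j=1)
  i=2: ✗ (none in [2,3])
  i=3: ✗ (none in [3,4])
  i=4: ✓ (witness j=5)
  i=5: ✓ (witness j=5)
  i=6: ✓ (witness j=6)
  i=7: ✓ (witness j=7)
  i=8: ✓ (witness j=9)
  i=9: ✓ (witness j=9)
  i=10: ✓ (witness j=10)
Positions where it holds: {0, 1, 4, 5, 6, 7, 8, 9, 10} → 9.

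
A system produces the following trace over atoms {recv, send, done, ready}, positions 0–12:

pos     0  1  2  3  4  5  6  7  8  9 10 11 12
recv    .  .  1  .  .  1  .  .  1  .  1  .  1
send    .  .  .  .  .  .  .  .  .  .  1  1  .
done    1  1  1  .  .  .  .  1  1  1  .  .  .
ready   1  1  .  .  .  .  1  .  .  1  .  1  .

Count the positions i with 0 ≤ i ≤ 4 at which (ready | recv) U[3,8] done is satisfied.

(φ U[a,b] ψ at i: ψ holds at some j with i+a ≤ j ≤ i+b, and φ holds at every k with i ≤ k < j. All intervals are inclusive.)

Evaluate at each i in [0,4]:
  i=0: ✗ (lhs fails at k=3 before rhs at j=7)
  i=1: ✗ (lhs fails at k=3 before rhs at j=7)
  i=2: ✗ (lhs fails at k=3 before rhs at j=7)
  i=3: ✗ (lhs fails at k=3 before rhs at j=7)
  i=4: ✗ (lhs fails at k=4 before rhs at j=7)
Positions where it holds: {} → 0.

0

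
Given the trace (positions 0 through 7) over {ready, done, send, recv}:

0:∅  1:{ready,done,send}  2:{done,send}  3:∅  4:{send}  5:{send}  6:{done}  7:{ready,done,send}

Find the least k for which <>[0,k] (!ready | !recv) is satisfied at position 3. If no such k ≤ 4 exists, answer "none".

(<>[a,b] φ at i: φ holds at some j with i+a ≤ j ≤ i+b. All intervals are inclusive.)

Scan j = 3,4,… for (!ready | !recv):
  j=3: holds
First hit at j=3, so smallest k = 3-3 = 0.

0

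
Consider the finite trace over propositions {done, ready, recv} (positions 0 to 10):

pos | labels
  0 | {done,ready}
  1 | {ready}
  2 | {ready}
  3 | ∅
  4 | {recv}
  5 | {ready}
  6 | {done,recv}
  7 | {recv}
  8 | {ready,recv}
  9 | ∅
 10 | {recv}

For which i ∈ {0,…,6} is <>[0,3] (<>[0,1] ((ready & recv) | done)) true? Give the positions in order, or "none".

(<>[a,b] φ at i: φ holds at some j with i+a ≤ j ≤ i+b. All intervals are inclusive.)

0, 2, 3, 4, 5, 6

Evaluate at each i in [0,6]:
  i=0: ✓ (witness j=0)
  i=1: ✗ (none in [1,4])
  i=2: ✓ (witness j=5)
  i=3: ✓ (witness j=5)
  i=4: ✓ (witness j=5)
  i=5: ✓ (witness j=5)
  i=6: ✓ (witness j=6)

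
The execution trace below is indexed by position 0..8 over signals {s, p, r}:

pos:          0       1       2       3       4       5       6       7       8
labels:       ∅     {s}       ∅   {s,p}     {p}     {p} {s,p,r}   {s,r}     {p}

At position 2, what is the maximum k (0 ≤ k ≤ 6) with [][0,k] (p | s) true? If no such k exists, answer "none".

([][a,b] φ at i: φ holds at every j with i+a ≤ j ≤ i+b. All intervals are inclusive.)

(p | s) must hold from j=2 onward; find where it first fails.
  j=2: fails → no k works.

none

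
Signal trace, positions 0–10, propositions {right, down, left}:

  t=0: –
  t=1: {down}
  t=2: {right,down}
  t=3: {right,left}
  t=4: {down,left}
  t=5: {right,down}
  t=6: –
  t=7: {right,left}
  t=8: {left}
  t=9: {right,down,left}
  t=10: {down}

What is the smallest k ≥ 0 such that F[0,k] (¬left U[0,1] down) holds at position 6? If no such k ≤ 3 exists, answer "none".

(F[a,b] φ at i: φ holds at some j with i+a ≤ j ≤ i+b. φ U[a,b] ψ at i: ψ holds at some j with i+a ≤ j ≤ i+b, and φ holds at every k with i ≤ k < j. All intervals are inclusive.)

3

Scan j = 6,7,… for (¬left U[0,1] down):
  j=6: fails
  j=7: fails
  j=8: fails
  j=9: holds
First hit at j=9, so smallest k = 9-6 = 3.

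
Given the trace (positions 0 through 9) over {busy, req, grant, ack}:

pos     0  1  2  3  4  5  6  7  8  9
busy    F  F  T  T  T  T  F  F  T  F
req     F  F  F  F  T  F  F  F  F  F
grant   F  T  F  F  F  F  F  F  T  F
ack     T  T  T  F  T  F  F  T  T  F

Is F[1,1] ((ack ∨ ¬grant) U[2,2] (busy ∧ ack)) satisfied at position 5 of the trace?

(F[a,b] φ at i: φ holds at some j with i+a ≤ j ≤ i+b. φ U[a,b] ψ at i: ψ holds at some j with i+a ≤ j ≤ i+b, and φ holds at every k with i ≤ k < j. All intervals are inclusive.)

Check ((ack ∨ ¬grant) U[2,2] (busy ∧ ack)) at each j in [6,6]:
  j=6: holds
Found at j=6 → formula holds.

Holds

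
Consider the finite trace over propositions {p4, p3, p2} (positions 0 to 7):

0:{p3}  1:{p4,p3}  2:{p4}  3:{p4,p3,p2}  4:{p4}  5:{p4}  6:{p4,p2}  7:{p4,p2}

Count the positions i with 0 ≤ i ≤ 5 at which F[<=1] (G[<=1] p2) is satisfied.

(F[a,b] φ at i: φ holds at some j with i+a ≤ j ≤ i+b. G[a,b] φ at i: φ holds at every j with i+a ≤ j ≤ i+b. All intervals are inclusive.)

Evaluate at each i in [0,5]:
  i=0: ✗ (none in [0,1])
  i=1: ✗ (none in [1,2])
  i=2: ✗ (none in [2,3])
  i=3: ✗ (none in [3,4])
  i=4: ✗ (none in [4,5])
  i=5: ✓ (witness j=6)
Positions where it holds: {5} → 1.

1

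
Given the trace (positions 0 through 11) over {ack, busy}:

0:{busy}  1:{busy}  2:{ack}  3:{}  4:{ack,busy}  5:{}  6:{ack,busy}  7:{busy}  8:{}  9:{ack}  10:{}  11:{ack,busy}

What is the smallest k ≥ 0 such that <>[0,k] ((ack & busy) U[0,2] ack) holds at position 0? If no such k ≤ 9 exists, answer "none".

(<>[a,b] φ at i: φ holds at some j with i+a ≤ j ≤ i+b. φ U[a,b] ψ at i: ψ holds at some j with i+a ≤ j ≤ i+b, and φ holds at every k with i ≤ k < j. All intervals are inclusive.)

Scan j = 0,1,… for ((ack & busy) U[0,2] ack):
  j=0: fails
  j=1: fails
  j=2: holds
First hit at j=2, so smallest k = 2-0 = 2.

2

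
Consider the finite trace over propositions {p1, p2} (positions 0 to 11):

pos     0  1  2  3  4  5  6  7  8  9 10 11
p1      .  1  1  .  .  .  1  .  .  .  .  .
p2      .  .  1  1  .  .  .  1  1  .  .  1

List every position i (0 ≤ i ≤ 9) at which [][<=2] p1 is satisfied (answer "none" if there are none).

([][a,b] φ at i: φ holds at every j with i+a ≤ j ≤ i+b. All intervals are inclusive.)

Evaluate at each i in [0,9]:
  i=0: ✗ (fails at j=0)
  i=1: ✗ (fails at j=3)
  i=2: ✗ (fails at j=3)
  i=3: ✗ (fails at j=3)
  i=4: ✗ (fails at j=4)
  i=5: ✗ (fails at j=5)
  i=6: ✗ (fails at j=7)
  i=7: ✗ (fails at j=7)
  i=8: ✗ (fails at j=8)
  i=9: ✗ (fails at j=9)

none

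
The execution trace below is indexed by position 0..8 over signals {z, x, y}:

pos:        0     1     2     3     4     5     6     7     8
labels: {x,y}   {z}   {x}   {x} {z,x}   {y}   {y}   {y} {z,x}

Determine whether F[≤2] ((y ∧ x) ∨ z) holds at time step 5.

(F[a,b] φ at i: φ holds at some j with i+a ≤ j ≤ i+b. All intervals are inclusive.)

Check ((y ∧ x) ∨ z) at each j in [5,7]:
  j=5: false
  j=6: false
  j=7: false
No position in the window satisfies it → formula fails.

No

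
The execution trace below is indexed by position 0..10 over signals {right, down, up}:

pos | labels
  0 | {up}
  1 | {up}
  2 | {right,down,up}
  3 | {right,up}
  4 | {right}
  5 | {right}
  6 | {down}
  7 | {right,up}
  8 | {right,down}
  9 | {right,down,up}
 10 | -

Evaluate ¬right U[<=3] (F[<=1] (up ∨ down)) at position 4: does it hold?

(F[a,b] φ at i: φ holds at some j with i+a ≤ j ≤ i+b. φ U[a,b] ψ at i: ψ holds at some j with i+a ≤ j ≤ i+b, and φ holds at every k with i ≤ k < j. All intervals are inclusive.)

Need some j in [4,7] with F[<=1] (up ∨ down), and ¬right at every k in [4,j-1].
  j=4: F[<=1] (up ∨ down) — fails (none in [4,5]).
  j=5: F[<=1] (up ∨ down) holds, but ¬right fails at k=4 → not this j.
  j=6: F[<=1] (up ∨ down) holds, but ¬right fails at k=4 → not this j.
  j=7: F[<=1] (up ∨ down) holds, but ¬right fails at k=4 → not this j.
No j in the window works → until fails.

Does not hold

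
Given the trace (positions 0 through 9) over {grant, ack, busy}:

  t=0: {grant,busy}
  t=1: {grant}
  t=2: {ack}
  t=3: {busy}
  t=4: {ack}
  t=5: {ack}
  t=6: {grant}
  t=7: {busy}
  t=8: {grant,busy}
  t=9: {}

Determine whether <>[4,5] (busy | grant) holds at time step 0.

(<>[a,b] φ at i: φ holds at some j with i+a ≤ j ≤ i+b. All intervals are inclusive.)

Check (busy | grant) at each j in [4,5]:
  j=4: false
  j=5: false
No position in the window satisfies it → formula fails.

No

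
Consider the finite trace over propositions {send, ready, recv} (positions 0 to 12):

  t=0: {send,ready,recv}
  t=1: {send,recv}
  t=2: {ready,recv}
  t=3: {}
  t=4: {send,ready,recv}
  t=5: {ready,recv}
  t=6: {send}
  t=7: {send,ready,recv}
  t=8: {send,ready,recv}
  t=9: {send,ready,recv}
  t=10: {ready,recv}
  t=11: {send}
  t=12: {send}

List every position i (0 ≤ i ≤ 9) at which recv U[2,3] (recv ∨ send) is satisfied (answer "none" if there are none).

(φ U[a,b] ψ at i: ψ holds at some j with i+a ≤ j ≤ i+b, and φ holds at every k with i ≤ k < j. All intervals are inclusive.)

Evaluate at each i in [0,9]:
  i=0: ✓ (rhs at j=2; lhs holds on [0,1])
  i=1: ✗ (lhs fails at k=3 before rhs at j=4)
  i=2: ✗ (lhs fails at k=3 before rhs at j=4)
  i=3: ✗ (lhs fails at k=3 before rhs at j=5)
  i=4: ✓ (rhs at j=6; lhs holds on [4,5])
  i=5: ✗ (lhs fails at k=6 before rhs at j=7)
  i=6: ✗ (lhs fails at k=6 before rhs at j=8)
  i=7: ✓ (rhs at j=9; lhs holds on [7,8])
  i=8: ✓ (rhs at j=10; lhs holds on [8,9])
  i=9: ✓ (rhs at j=11; lhs holds on [9,10])

0, 4, 7, 8, 9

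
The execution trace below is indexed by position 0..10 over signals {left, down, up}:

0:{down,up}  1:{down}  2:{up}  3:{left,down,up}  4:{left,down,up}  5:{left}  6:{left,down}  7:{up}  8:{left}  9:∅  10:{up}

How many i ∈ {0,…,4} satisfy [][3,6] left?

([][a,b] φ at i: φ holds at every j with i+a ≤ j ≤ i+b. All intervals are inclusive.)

Evaluate at each i in [0,4]:
  i=0: ✓ (all of [3,6])
  i=1: ✗ (fails at j=7)
  i=2: ✗ (fails at j=7)
  i=3: ✗ (fails at j=7)
  i=4: ✗ (fails at j=7)
Positions where it holds: {0} → 1.

1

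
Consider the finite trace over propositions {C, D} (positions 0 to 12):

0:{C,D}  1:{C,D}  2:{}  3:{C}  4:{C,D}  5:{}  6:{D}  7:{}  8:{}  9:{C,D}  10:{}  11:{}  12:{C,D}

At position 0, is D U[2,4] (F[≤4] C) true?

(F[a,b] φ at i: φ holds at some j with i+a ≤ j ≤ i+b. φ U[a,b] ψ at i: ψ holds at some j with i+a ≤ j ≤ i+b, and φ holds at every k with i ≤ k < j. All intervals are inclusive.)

Need some j in [2,4] with F[≤4] C, and D at every k in [0,j-1].
  j=2: F[≤4] C holds; D holds at every k in [0,1] → satisfied.

Yes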